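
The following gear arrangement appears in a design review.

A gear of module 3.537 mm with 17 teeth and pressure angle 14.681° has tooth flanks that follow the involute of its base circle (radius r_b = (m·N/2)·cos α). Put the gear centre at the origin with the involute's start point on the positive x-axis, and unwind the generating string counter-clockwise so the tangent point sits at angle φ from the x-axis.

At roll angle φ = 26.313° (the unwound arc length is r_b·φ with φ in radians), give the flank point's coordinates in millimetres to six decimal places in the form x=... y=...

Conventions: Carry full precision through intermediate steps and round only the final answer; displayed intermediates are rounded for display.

x=31.990054 y=0.919333

single-mesh involute tooth geometry (17T wheel at module 3.537)
pitch radius r_p = m·N/2 = 3.537·17/2 = 30.064500
base radius r_b = r_p·cos α = 30.064500·cos 14.681° = 29.082950
roll angle φ = 26.313° = 0.45924849 rad
x = r_b·(cos φ + φ·sin φ) = 31.990054
y = r_b·(sin φ − φ·cos φ) = 0.919333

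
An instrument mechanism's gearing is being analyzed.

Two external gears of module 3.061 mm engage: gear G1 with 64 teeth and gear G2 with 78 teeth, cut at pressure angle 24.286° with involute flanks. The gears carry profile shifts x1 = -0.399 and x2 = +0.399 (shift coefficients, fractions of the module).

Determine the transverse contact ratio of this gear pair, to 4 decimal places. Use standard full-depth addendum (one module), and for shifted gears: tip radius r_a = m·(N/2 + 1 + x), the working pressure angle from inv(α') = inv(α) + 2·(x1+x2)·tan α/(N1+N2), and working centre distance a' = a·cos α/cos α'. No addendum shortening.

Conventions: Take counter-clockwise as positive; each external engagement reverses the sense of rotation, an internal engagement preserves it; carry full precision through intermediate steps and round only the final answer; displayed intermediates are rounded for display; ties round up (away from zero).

1.5900

topology: single-mesh involute geometry — m = 3.061, 64T/78T pair
base radii: r_b1 = 89.283620, r_b2 = 108.814412
tip radii: r_a1 = 99.791661, r_a2 = 123.661339
inv(α') = inv(24.286°) + 2·(-0.399+0.399)·tan α/(64+78) = 0.02735252  ⇒  α' = 24.28600°
a' = a·cos α / cos α' = 217.3310·cos 24.286°/cos 24.28600° = 217.331000
action lengths: √(r_a1²−r_b1²) = 44.573655, √(r_a2²−r_b2²) = 58.749897
base pitch p_b = π·m·cos α = 8.765399
CR = (44.573655 + 58.749897 − 217.331000·sin 24.28600°)/8.765399 = 1.590016
contact ratio ≈ 1.5900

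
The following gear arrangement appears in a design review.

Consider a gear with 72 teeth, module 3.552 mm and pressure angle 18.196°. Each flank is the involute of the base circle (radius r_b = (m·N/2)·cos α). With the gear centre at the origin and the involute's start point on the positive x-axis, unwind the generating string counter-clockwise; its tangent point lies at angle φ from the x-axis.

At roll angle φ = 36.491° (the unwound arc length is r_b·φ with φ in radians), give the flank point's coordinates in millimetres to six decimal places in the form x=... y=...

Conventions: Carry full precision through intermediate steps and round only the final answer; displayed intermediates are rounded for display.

class = single-mesh tooth geometry [base-circle involute, m = 3.552, 72T]
pitch radius r_p = m·N/2 = 3.552·72/2 = 127.872000
base radius r_b = r_p·cos α = 127.872000·cos 18.196° = 121.477614
roll angle φ = 36.491° = 0.63688810 rad
x = r_b·(cos φ + φ·sin φ) = 143.672232
y = r_b·(sin φ − φ·cos φ) = 10.042572

x=143.672232 y=10.042572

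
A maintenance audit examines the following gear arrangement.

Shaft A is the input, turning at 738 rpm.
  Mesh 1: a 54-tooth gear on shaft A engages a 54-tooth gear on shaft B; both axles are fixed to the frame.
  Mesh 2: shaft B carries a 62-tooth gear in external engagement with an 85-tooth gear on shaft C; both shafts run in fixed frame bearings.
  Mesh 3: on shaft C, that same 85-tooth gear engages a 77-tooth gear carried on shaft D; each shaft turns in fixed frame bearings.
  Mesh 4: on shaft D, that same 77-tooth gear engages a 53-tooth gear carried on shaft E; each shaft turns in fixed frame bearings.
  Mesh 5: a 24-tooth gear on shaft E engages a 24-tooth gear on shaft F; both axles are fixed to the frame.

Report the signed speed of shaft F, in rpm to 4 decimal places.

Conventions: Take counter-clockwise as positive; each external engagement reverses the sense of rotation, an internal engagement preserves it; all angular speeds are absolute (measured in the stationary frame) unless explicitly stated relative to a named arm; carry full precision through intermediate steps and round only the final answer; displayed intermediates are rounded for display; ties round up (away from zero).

class = fixed-axis compound train [5 meshes; 5 ratios multiply, 5 sense flips]
mesh 1 [54T→54T]: ω = 738.0000×54/54 = 738.0000 rpm, sense flips to −
mesh 2 [62T→85T]: ω = 738.0000×62/85 = 538.3059 rpm, sense flips to +
mesh 3 [85T→77T]: ω = 538.3059×85/77 = 594.2338 rpm, sense flips to −
mesh 4 [77T→53T]: ω = 594.2338×77/53 = 863.3208 rpm, sense flips to +
mesh 5 [24T→24T]: ω = 863.3208×24/24 = 863.3208 rpm, sense flips to −
signed output speed = -863.3208 rpm

-863.3208 rpm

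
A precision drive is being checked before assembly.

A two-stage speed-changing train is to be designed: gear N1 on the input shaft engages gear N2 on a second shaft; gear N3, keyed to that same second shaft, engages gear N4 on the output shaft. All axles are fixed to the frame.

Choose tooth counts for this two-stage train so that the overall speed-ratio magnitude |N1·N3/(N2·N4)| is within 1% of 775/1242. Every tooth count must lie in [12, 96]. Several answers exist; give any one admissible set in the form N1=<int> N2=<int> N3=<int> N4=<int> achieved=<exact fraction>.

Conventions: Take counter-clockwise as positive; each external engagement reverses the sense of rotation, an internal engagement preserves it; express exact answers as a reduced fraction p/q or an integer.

design class (target 775/1242): fixed-axis compound train
target = 775/1242 in lowest terms: an exact hit needs N1·N3 = k·775 and N2·N4 = k·1242 for one integer k, every count in [12, 96]; additionally prefer no 1:1 stage (N1 ≠ N2, N3 ≠ N4)
k = 1: N1·N3 = 775 = 25·31, N2·N4 = 1242 = 18·69
achieved = 25·31/(18·69) = 775/1242; |achieved − target| = 0 ≤ 31/4968 ✓

N1=25 N2=18 N3=31 N4=69 achieved=775/1242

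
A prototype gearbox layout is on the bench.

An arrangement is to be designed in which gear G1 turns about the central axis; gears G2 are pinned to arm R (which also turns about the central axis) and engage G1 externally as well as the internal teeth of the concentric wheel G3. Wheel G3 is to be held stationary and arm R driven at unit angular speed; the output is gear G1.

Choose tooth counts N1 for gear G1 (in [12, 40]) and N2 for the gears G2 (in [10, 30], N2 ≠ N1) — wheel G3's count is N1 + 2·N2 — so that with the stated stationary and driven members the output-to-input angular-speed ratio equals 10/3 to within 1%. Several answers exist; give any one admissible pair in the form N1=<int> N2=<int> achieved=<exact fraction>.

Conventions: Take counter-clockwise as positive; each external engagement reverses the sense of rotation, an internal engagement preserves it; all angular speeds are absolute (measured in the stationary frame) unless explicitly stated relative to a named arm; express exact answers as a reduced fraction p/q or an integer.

planetary set to be sized for 10/3 (Willis relation)
Willis with ω_ring = 0: ω_sun/ω_arm = (N1+N3)/N1; set equal to 10/3  ⇒  N3/N1 = 10/3 − 1 = 7/3
N3 = N1 + 2·N2  ⇒  N2/N1 = (N3/N1 − 1)/2 = (7/3 − 1)/2 = 2/3
smallest multiple with N1 ≥ 12 and N2 ≥ 10: k = 5  ⇒  N1 = 5·3 = 15, N2 = 5·2 = 10 (N1 ≤ 40, N2 ≤ 30, N2 ≠ N1 ✓), N3 = 15 + 2·10 = 35
check: (N1+N3)/N1 with N1 = 15, N3 = 35 gives 10/3; |achieved − target| = 0 ≤ 1/30 ✓

N1=15 N2=10 achieved=10/3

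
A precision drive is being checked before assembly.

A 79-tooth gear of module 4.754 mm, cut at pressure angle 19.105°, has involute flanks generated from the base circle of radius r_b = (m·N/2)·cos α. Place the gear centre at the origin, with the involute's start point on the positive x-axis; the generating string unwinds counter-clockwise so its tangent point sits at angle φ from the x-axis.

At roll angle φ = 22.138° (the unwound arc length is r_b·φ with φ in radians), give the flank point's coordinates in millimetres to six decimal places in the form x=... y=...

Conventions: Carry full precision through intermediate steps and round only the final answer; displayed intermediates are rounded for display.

topology: single-mesh involute geometry — m = 4.754, N = 79
pitch radius r_p = m·N/2 = 4.754·79/2 = 187.783000
base radius r_b = r_p·cos α = 187.783000·cos 19.105° = 177.439979
roll angle φ = 22.138° = 0.38638099 rad
x = r_b·(cos φ + φ·sin φ) = 190.194756
y = r_b·(sin φ − φ·cos φ) = 3.361089

x=190.194756 y=3.361089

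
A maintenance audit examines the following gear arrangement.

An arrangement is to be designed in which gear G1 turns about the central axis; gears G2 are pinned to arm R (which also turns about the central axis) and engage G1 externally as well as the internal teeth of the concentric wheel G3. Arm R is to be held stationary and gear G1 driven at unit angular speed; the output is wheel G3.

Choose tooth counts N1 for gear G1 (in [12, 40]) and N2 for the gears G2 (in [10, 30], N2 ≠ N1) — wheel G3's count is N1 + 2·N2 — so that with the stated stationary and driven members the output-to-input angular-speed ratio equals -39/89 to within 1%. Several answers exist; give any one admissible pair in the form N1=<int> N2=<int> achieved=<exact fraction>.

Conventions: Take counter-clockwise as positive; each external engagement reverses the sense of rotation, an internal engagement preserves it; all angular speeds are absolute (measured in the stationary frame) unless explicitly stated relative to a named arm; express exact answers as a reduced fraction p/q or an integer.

N1=39 N2=25 achieved=-39/89

class = planetary set [ratio -39/89 wanted; Willis about the carrier]
Willis with ω_arm = 0: ω_ring/ω_sun = −N1/N3; set equal to -39/89  ⇒  N3/N1 = −1/(-39/89) = 89/39
N3 = N1 + 2·N2  ⇒  N2/N1 = (N3/N1 − 1)/2 = (89/39 − 1)/2 = 25/39
smallest multiple with N1 ≥ 12 and N2 ≥ 10: k = 1  ⇒  N1 = 1·39 = 39, N2 = 1·25 = 25 (N1 ≤ 40, N2 ≤ 30, N2 ≠ N1 ✓), N3 = 39 + 2·25 = 89
check: −N1/N3 with N1 = 39, N3 = 89 gives -39/89; |achieved − target| = 0 ≤ 39/8900 ✓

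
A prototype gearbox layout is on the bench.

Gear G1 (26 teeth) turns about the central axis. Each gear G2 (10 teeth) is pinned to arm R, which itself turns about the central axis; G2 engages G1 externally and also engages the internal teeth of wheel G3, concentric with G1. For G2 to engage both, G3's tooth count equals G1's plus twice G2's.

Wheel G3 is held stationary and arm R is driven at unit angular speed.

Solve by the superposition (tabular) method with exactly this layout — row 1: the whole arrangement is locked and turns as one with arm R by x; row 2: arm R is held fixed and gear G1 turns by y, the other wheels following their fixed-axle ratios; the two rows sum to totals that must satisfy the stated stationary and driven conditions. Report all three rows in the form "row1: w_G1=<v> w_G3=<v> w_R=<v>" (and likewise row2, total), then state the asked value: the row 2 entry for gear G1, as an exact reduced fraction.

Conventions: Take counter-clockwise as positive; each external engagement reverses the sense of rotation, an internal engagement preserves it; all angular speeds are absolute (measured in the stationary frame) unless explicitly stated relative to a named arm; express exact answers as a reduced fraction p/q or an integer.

row1: w_G1=1 w_G3=1 w_R=1
row2: w_G1=23/13 w_G3=-1 w_R=0
total: w_G1=36/13 w_G3=0 w_R=1
asked value: 23/13

class = planetary set [G3 = 26+2·10 = 46; Willis about the carrier]
row 1: whole set turns with the arm by x
row 2 (arm held, sun turns y): ω_ring = −(26/46)·y, ω_arm = 0
boundary: total ω_ring = x − (26/46)·y = 0 and total ω_arm = x = 1  ⇒  y = 23/13, x = 1
row 2 ring = −(26/46)·23/13 = -1
totals (row 1 + row 2): sun 1 + 23/13 = 36/13, ring 1 + (-1) = 0, arm 1 + 0 = 1
asked cell (row2, sun) = 23/13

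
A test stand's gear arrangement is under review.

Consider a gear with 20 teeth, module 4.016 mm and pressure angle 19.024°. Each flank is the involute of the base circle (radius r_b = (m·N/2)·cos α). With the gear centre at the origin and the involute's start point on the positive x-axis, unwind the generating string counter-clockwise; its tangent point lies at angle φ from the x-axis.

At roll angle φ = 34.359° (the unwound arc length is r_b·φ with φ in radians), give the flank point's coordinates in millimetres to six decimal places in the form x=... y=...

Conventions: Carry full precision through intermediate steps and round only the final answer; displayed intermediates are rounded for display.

x=44.191598 y=2.632295

topology: single-mesh involute geometry — m = 4.016, N = 20
pitch radius r_p = m·N/2 = 4.016·20/2 = 40.160000
base radius r_b = r_p·cos α = 40.160000·cos 19.024° = 37.966546
roll angle φ = 34.359° = 0.59967768 rad
x = r_b·(cos φ + φ·sin φ) = 44.191598
y = r_b·(sin φ − φ·cos φ) = 2.632295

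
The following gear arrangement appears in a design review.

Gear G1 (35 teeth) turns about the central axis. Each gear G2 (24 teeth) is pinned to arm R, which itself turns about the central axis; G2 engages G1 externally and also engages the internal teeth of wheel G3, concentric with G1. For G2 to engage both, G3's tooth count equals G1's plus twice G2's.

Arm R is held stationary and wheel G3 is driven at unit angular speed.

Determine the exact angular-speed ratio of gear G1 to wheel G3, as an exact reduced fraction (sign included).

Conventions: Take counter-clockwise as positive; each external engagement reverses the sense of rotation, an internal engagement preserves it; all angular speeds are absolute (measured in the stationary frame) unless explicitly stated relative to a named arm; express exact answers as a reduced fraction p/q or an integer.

topology: planetary set — G1 35T / G2 24T / G3 83T, arm = carrier (Willis)
ring teeth: 35 + 2·24 = 83
35(ω_sun−ω_arm) = −83(ω_ring−ω_arm),  ω_arm = 0, ω_ring = 1
ω_sun = 0 − (83/35)(1−0) = -83/35
ω_out/ω_in = -83/35

-83/35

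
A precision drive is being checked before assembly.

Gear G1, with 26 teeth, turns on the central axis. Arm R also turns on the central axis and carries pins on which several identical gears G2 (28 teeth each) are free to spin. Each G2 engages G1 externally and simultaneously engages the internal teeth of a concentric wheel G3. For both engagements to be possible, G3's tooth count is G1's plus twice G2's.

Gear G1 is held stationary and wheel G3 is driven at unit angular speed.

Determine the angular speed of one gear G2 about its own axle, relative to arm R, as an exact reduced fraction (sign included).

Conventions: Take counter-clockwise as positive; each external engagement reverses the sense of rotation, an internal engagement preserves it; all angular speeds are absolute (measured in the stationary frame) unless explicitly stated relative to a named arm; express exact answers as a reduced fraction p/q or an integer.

533/756

recognized (axles ride arm R): planetary set, 26/28/82 teeth
ring teeth: 26 + 2·28 = 82
26(ω_sun−ω_arm) = −82(ω_ring−ω_arm),  ω_sun = 0, ω_ring = 1
26(0−ω_arm) = −82(1−ω_arm)  ⇒  108·ω_arm = 82  ⇒  ω_arm = 41/54
sun–planet mesh: 26·(0−41/54) = −28·(ω_p−ω_arm)  ⇒  ω_p−ω_arm = 533/756
exact speed ratio = 533/756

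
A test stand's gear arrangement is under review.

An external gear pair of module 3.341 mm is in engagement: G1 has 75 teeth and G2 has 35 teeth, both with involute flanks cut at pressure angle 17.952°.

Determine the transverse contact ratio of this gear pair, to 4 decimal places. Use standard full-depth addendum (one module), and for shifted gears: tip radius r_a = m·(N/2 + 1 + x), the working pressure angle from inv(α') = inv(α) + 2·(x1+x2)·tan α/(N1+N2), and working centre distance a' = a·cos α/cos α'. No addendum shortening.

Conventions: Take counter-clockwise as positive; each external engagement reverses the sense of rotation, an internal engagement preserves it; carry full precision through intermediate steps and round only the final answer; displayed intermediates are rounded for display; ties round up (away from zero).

class = single-mesh tooth geometry [involute pair 75T × 35T, m = 3.341]
base radii: r_b1 = 119.187886, r_b2 = 55.621014
tip radii: r_a1 = 128.628500, r_a2 = 61.808500
no profile shift: α' = α, a' = a
action lengths: √(r_a1²−r_b1²) = 48.368779, √(r_a2²−r_b2²) = 26.955399
base pitch p_b = π·m·cos α = 9.985061
CR = (48.368779 + 26.955399 − 183.755000·sin 17.95200°)/9.985061 = 1.871515
contact ratio ≈ 1.8715

1.8715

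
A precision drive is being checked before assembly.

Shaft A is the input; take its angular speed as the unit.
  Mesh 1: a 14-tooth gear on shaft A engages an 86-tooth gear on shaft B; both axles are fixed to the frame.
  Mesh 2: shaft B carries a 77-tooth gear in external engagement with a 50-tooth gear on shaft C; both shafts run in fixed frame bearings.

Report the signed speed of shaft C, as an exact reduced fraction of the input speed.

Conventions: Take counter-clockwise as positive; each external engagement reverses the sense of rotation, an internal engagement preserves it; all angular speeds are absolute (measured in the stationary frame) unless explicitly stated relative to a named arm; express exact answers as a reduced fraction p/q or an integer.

2-mesh fixed-axis compound train (all bearings frame-fixed)
mesh 1 [14T→86T]: |ω|/ω_in = 1×14/86 = 7/43, sense flips to −
mesh 2 [77T→50T]: |ω|/ω_in = (7/43)×77/50 = 539/2150, sense flips to +
signed output speed (× input speed) = 539/2150

539/2150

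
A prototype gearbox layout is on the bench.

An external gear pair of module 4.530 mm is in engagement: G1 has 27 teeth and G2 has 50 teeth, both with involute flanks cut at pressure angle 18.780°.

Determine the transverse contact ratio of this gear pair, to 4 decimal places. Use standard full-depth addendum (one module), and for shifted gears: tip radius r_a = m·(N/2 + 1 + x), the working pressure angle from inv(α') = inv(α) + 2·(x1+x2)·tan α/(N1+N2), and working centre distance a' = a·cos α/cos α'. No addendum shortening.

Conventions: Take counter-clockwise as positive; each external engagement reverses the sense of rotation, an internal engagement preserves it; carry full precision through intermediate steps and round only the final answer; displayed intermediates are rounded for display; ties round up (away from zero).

1.7527

recognized (one external pair, fixed centres): single-mesh tooth geometry, m = 4.530, N1 = 27, N2 = 50
base radii: r_b1 = 57.899211, r_b2 = 107.220762
tip radii: r_a1 = 65.685000, r_a2 = 117.780000
no profile shift: α' = α, a' = a
action lengths: √(r_a1²−r_b1²) = 31.019358, √(r_a2²−r_b2²) = 48.742555
base pitch p_b = π·m·cos α = 13.473758
CR = (31.019358 + 48.742555 − 174.405000·sin 18.78000°)/13.473758 = 1.752651
contact ratio ≈ 1.7527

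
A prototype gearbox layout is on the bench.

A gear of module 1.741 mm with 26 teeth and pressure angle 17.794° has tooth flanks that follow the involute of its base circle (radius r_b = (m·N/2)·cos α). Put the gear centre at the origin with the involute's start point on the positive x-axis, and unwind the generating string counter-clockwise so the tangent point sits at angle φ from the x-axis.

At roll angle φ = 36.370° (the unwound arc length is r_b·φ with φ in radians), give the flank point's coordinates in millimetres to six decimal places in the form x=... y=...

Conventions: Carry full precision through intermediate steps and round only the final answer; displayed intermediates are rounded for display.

x=25.464337 y=1.764379

recognized (one wheel, involute flank): single-mesh tooth geometry, m = 1.741, N = 26
pitch radius r_p = m·N/2 = 1.741·26/2 = 22.633000
base radius r_b = r_p·cos α = 22.633000·cos 17.794° = 21.550269
roll angle φ = 36.370° = 0.63477625 rad
x = r_b·(cos φ + φ·sin φ) = 25.464337
y = r_b·(sin φ − φ·cos φ) = 1.764379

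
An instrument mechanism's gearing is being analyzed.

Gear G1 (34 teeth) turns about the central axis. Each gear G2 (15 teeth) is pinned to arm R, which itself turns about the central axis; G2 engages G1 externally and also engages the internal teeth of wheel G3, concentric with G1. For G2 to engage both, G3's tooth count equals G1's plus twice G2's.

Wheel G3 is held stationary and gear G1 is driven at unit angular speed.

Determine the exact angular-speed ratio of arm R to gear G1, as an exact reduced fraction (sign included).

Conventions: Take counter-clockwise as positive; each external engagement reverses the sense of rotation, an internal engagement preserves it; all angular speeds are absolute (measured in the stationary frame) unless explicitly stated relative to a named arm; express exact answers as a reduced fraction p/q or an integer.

17/49

recognized (axles ride arm R): planetary set, 34/15/64 teeth
ring teeth: 34 + 2·15 = 64
34(ω_sun−ω_arm) = −64(ω_ring−ω_arm),  ω_ring = 0, ω_sun = 1
34(1−ω_arm) = −64(0−ω_arm)  ⇒  98·ω_arm = 34  ⇒  ω_arm = 17/49
ω_out/ω_in = 17/49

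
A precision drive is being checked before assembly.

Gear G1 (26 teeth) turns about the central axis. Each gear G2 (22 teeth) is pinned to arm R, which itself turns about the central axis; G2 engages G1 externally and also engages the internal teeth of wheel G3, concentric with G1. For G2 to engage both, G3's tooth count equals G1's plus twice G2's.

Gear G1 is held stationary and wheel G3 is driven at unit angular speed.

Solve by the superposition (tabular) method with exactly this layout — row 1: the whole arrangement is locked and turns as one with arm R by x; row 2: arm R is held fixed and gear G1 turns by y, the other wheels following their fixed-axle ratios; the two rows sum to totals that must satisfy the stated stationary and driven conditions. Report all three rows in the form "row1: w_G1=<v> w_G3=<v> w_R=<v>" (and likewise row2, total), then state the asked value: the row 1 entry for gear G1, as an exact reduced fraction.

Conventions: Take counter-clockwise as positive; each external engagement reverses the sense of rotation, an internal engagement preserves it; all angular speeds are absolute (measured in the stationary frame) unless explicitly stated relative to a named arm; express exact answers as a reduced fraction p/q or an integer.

row1: w_G1=35/48 w_G3=35/48 w_R=35/48
row2: w_G1=-35/48 w_G3=13/48 w_R=0
total: w_G1=0 w_G3=1 w_R=35/48
asked value: 35/48

class = planetary set [G3 = 26+2·22 = 70; Willis about the carrier]
row 1 — lock + rotate with arm: ω_sun = ω_ring = ω_arm = x
superposition row 2 [arm held]: sun y, ring −(26/70)·y, arm 0
boundary: total ω_sun = x + y = 0 and total ω_ring = x − (26/70)·y = 1  ⇒  y = -35/48, x = 35/48
row 2 ring = −(26/70)·(-35/48) = 13/48
totals (row 1 + row 2): sun 35/48 + (-35/48) = 0, ring 35/48 + 13/48 = 1, arm 35/48 + 0 = 35/48
asked cell (row1, sun) = 35/48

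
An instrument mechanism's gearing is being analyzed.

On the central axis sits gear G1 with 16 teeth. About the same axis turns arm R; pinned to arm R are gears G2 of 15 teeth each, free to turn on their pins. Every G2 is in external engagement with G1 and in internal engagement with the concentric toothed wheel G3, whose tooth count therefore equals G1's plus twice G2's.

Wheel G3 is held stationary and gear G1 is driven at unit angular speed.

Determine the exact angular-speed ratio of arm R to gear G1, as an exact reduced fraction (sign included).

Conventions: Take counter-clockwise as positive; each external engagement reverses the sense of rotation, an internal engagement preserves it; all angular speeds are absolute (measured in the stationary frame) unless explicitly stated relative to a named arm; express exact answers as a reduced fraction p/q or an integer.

8/31

topology: planetary set — G1 16T / G2 15T / G3 46T, arm = carrier (Willis)
ring teeth: 16 + 2·15 = 46
16(ω_sun−ω_arm) = −46(ω_ring−ω_arm),  ω_ring = 0, ω_sun = 1
16(1−ω_arm) = −46(0−ω_arm)  ⇒  62·ω_arm = 16  ⇒  ω_arm = 8/31
ω_out/ω_in = 8/31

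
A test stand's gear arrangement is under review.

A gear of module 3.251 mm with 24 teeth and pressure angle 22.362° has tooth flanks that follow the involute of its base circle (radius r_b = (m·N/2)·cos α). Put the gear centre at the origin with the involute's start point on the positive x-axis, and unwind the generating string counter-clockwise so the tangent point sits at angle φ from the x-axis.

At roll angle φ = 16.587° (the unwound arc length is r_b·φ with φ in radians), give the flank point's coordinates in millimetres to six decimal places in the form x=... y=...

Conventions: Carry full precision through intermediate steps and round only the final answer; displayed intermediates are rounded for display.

single-mesh involute tooth geometry (24T wheel at module 3.251)
pitch radius r_p = m·N/2 = 3.251·24/2 = 39.012000
base radius r_b = r_p·cos α = 39.012000·cos 22.362° = 36.078242
roll angle φ = 16.587° = 0.28949776 rad
x = r_b·(cos φ + φ·sin φ) = 37.558552
y = r_b·(sin φ − φ·cos φ) = 0.289345

x=37.558552 y=0.289345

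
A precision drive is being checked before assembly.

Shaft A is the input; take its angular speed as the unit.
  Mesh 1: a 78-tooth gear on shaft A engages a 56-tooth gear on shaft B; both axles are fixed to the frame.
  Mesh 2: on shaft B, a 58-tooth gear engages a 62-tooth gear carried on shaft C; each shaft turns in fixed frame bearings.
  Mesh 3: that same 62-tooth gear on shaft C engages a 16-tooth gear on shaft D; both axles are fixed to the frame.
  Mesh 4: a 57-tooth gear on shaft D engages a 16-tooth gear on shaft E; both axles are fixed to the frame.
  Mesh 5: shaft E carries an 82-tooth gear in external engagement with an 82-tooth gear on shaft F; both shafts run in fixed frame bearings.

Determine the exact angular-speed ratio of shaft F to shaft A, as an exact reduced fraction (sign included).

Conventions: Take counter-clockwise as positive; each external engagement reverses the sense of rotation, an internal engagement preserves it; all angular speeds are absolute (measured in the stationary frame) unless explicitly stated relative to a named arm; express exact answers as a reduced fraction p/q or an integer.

class = fixed-axis compound train [5 meshes; 5 ratios multiply, 5 sense flips]
mesh 1 [78T→56T]: running ratio 39/28, sense −
mesh 2 [58T→62T]: running ratio 1131/868, sense +
mesh 3 [62T→16T]: running ratio 1131/224, sense −
mesh 4 [57T→16T]: running ratio 64467/3584, sense +
mesh 5 [82T→82T]: running ratio 64467/3584, sense −
ω_out/ω_in = -64467/3584

-64467/3584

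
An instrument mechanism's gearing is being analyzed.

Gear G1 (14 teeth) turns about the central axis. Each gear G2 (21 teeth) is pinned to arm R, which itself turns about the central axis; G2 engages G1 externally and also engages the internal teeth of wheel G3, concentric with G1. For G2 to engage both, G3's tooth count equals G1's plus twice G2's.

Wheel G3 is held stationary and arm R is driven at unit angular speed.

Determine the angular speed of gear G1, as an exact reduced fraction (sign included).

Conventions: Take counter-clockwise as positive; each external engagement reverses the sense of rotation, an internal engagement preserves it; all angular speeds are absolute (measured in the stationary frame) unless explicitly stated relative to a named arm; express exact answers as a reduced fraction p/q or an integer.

planetary set (14T centre, 21T on arm, 56T internal) — Willis relation
ring teeth: 14 + 2·21 = 56
14(ω_sun−ω_arm) = −56(ω_ring−ω_arm),  ω_ring = 0, ω_arm = 1
ω_sun = 1 − (56/14)(0−1) = 5
exact speed ratio = 5

5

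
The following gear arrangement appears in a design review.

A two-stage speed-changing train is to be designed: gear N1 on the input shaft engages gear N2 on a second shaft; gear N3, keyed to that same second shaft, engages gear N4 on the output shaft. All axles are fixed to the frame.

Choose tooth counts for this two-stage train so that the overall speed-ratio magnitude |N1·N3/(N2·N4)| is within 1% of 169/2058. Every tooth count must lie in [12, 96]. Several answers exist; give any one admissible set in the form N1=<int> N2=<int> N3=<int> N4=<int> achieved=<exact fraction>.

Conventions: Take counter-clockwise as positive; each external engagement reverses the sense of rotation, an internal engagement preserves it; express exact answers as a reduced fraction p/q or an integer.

design class (target 169/2058): fixed-axis compound train
target = 169/2058 in lowest terms: an exact hit needs N1·N3 = k·169 and N2·N4 = k·2058 for one integer k, every count in [12, 96]; additionally prefer no 1:1 stage (N1 ≠ N2, N3 ≠ N4)
k = 1: N1·N3 = 169 = 13·13, N2·N4 = 2058 = 42·49
achieved = 13·13/(42·49) = 169/2058; |achieved − target| = 0 ≤ 169/205800 ✓

N1=13 N2=42 N3=13 N4=49 achieved=169/2058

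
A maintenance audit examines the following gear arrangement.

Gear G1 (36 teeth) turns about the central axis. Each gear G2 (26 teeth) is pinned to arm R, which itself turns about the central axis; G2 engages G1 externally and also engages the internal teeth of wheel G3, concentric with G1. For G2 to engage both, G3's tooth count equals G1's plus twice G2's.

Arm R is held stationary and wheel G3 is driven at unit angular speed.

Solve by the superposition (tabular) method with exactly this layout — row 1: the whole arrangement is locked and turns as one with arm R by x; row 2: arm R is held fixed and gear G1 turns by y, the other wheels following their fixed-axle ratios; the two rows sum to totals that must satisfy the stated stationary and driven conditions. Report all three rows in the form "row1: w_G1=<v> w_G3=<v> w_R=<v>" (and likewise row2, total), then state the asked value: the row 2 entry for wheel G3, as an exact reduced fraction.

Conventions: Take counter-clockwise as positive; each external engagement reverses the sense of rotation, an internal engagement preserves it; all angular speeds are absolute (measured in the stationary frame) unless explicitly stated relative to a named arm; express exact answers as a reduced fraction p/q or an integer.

topology: planetary set — G1 36T / G2 26T / G3 88T, arm = carrier (Willis)
row 1 (train locked, turned with arm): all members turn x
row 2 — arm fixed, fixed-axis ratios: sun y, ring −(36/88)·y, arm 0
boundary: total ω_arm = x = 0 and total ω_ring = x − (36/88)·y = 1  ⇒  y = -22/9, x = 0
row 2 ring = −(36/88)·(-22/9) = 1
totals (row 1 + row 2): sun 0 + (-22/9) = -22/9, ring 0 + 1 = 1, arm 0 + 0 = 0
asked cell (row2, ring) = 1

row1: w_G1=0 w_G3=0 w_R=0
row2: w_G1=-22/9 w_G3=1 w_R=0
total: w_G1=-22/9 w_G3=1 w_R=0
asked value: 1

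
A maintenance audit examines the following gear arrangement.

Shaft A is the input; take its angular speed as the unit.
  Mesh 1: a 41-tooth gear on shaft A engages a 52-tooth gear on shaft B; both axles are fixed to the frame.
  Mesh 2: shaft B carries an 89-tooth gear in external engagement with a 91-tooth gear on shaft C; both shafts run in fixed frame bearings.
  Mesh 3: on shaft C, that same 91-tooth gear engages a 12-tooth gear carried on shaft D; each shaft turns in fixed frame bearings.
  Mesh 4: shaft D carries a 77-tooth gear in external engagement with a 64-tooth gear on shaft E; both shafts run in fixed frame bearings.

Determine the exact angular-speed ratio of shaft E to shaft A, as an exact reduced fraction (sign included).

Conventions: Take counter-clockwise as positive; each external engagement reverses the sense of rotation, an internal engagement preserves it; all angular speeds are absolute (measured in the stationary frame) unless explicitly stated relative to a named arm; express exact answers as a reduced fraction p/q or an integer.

280973/39936

class = fixed-axis compound train [4 meshes; 4 ratios multiply, 4 sense flips]
mesh 1 [41T→52T]: running ratio 41/52, sense −
mesh 2 [89T→91T]: running ratio 3649/4732, sense +
mesh 3 [91T→12T]: running ratio 3649/624, sense −
mesh 4 [77T→64T]: running ratio 280973/39936, sense +
ω_out/ω_in = 280973/39936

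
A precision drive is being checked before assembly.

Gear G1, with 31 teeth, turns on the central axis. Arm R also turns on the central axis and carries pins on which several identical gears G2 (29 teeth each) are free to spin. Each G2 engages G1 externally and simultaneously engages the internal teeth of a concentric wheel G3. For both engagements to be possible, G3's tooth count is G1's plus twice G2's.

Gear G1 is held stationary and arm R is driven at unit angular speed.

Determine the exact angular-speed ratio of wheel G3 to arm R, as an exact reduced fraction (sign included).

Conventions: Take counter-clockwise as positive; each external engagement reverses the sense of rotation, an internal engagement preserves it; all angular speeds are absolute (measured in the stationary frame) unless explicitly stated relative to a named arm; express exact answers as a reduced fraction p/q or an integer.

120/89

recognized (axles ride arm R): planetary set, 31/29/89 teeth
ring teeth: 31 + 2·29 = 89
31(ω_sun−ω_arm) = −89(ω_ring−ω_arm),  ω_sun = 0, ω_arm = 1
ω_ring = 1 − (31/89)(0−1) = 120/89
ω_out/ω_in = 120/89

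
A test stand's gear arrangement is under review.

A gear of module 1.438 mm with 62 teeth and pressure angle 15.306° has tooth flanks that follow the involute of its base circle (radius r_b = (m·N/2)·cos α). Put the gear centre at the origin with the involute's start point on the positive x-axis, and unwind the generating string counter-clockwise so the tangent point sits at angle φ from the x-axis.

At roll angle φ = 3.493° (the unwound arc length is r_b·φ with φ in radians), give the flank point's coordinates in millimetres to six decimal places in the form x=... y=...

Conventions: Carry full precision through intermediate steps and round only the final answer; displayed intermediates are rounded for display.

x=43.076636 y=0.003246

single-mesh involute tooth geometry (62T wheel at module 1.438)
pitch radius r_p = m·N/2 = 1.438·62/2 = 44.578000
base radius r_b = r_p·cos α = 44.578000·cos 15.306° = 42.996809
roll angle φ = 3.493° = 0.06096435 rad
x = r_b·(cos φ + φ·sin φ) = 43.076636
y = r_b·(sin φ − φ·cos φ) = 0.003246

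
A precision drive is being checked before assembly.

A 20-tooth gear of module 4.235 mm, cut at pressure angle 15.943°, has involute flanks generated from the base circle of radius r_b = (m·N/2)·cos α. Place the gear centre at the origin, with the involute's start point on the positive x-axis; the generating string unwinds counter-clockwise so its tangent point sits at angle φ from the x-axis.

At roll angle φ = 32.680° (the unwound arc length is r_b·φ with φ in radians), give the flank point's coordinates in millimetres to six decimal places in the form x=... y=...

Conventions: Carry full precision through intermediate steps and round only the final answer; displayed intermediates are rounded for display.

topology: single-mesh involute geometry — m = 4.235, N = 20
pitch radius r_p = m·N/2 = 4.235·20/2 = 42.350000
base radius r_b = r_p·cos α = 42.350000·cos 15.943° = 40.721026
roll angle φ = 32.680° = 0.57037360 rad
x = r_b·(cos φ + φ·sin φ) = 46.815765
y = r_b·(sin φ − φ·cos φ) = 2.437702

x=46.815765 y=2.437702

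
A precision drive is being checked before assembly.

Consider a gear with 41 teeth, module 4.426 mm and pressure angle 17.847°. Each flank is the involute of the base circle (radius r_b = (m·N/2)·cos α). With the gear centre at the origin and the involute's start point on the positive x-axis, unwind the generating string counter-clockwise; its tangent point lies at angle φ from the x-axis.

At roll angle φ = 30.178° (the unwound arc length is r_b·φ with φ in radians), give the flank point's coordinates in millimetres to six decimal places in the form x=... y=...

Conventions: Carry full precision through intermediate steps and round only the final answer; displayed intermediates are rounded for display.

single-mesh involute tooth geometry (41T wheel at module 4.426)
pitch radius r_p = m·N/2 = 4.426·41/2 = 90.733000
base radius r_b = r_p·cos α = 90.733000·cos 17.847° = 86.366775
roll angle φ = 30.178° = 0.52670546 rad
x = r_b·(cos φ + φ·sin φ) = 97.528508
y = r_b·(sin φ − φ·cos φ) = 4.091030

x=97.528508 y=4.091030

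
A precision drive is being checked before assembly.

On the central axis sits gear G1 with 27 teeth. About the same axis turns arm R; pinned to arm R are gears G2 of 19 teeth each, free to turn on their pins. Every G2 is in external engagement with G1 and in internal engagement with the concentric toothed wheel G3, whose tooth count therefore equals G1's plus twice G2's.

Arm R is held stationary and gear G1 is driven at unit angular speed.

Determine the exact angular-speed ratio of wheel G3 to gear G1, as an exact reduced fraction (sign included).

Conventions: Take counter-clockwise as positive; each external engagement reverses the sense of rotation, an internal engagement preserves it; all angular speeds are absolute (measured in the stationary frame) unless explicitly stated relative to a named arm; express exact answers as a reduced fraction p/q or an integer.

-27/65

planetary set (27T centre, 19T on arm, 65T internal) — Willis relation
ring teeth: 27 + 2·19 = 65
27(ω_sun−ω_arm) = −65(ω_ring−ω_arm),  ω_arm = 0, ω_sun = 1
ω_ring = 0 − (27/65)(1−0) = -27/65
ω_out/ω_in = -27/65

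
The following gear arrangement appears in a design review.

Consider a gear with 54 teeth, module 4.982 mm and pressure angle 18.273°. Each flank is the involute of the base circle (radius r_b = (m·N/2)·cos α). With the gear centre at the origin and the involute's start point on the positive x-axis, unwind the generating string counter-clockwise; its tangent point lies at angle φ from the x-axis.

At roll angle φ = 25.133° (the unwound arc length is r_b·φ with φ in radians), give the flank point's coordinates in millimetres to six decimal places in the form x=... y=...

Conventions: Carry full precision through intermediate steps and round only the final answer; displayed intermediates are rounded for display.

topology: single-mesh involute geometry — m = 4.982, N = 54
pitch radius r_p = m·N/2 = 4.982·54/2 = 134.514000
base radius r_b = r_p·cos α = 134.514000·cos 18.273° = 127.730908
roll angle φ = 25.133° = 0.43865360 rad
x = r_b·(cos φ + φ·sin φ) = 139.434851
y = r_b·(sin φ − φ·cos φ) = 3.525009

x=139.434851 y=3.525009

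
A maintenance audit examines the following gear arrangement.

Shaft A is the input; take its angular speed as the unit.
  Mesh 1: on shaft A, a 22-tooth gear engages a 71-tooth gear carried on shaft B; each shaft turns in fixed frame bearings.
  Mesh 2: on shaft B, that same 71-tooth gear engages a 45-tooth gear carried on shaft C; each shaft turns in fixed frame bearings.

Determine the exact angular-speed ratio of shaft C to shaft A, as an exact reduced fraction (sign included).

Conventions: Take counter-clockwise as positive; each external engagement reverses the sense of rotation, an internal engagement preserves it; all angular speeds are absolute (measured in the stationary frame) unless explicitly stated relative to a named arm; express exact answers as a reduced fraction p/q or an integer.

22/45

class = fixed-axis compound train [2 meshes; 2 ratios multiply, 2 sense flips]
mesh 1 [22T→71T]: running ratio 22/71, sense −
mesh 2 [71T→45T]: running ratio 22/45, sense +
ω_out/ω_in = 22/45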